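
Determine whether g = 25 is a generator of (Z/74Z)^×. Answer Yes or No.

φ(74) = φ(2)·φ(37) = 1·36 = 36 = 2^2 · 3^2.
An element g generates (Z/74Z)^× iff g^(36/q) ≢ 1 (mod 74) for each prime q ∈ {2, 3}.
25^18 ≡ 1 (mod 74)  [q = 2: ≡ 1 ✗]
25^12 ≡ 63 (mod 74)  [q = 3: ≢ 1 ✓]
The check at q = 2 fails, so 25 generates a proper subgroup.

No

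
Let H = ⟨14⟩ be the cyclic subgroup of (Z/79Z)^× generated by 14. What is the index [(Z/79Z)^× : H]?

3

ord(14) | φ(79) = 79 − 1 = 78 = 2 · 3 · 13.
Divisors of 78: 1, 2, 3, 6, 13, 26, 39, 78.
Evaluate successive powers at the divisors of 78:
14^1 ≡ 14
14^2 ≡ 38
14^3 ≡ 58
14^6 ≡ 46
14^13 ≡ 78
14^26 ≡ 1
Thus |⟨14⟩| = ord(14) = 26.
[(Z/79Z)^× : ⟨14⟩] = 78/26 = 3.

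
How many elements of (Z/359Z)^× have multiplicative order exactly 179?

φ(359) = 359 − 1 = 358 = 2 · 179.
Since (Z/359Z)^× is cyclic of order 358, the number of elements of order d is φ(d) when d | 358 and 0 otherwise.
179 | 358, and φ(179) = 179 − 1 = 178.

178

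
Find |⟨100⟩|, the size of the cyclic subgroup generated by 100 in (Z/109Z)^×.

54

By Lagrange's theorem, ord_109(100) divides φ(109) = 109 − 1 = 108 = 2^2 · 3^3.
Divisors of 108: 1, 2, 3, 4, 6, 9, 12, 18, 27, 36, 54, 108.
Check 100^d mod 109 for each divisor in increasing order:
100^1 ≡ 100 (mod 109)
100^2 ≡ 81 (mod 109)
100^3 ≡ 34 (mod 109)
100^4 ≡ 21 (mod 109)
100^6 ≡ 66 (mod 109)
100^9 ≡ 64 (mod 109)
100^12 ≡ 105 (mod 109)
100^18 ≡ 63 (mod 109)
100^27 ≡ 108 (mod 109)
100^36 ≡ 45 (mod 109)
100^54 ≡ 1 (mod 109) ✓
So ord_109(100) = 54.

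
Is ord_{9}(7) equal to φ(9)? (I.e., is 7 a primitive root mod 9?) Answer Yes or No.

No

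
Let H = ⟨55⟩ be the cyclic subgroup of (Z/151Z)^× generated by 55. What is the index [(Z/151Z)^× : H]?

ord(55) | φ(151) = 151 − 1 = 150 = 2 · 3 · 5^2.
Divisors of 150: 1, 2, 3, 5, 6, 10, 15, 25, 30, 50, 75, 150.
Test each divisor d:
55^1 ≡ 55
55^2 ≡ 5
55^3 ≡ 124
55^5 ≡ 16
55^6 ≡ 125
55^10 ≡ 105
55^15 ≡ 19
55^25 ≡ 32
55^30 ≡ 59
55^50 ≡ 118
55^75 ≡ 1
Thus |⟨55⟩| = ord(55) = 75.
Index = |(Z/151Z)^×| / |⟨55⟩| = 150 / 75 = 2.

2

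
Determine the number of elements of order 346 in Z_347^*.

172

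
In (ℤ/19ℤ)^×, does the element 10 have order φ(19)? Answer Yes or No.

Yes

φ(19) = 19 − 1 = 18 = 2 · 3^2.
An element g generates (Z/19Z)^× iff g^(18/q) ≢ 1 (mod 19) for each prime q ∈ {2, 3}.
10^9 ≡ 18 (mod 19)  [q = 2: ≢ 1 ✓]
10^6 ≡ 11 (mod 19)  [q = 3: ≢ 1 ✓]
All checks pass, so 10 has order 18 and is a primitive root modulo 19.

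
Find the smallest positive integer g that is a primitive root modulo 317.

φ(317) = 317 − 1 = 316 = 2^2 · 79.
Test candidates g = 2, 3, … against the prime factors q ∈ {2, 79} of φ(317): g is a generator iff g^(316/q) ≢ 1 for every such q.
g = 2: 2^158 ≡ 316; 2^4 ≡ 16 — none is 1, so 2 is a primitive root.
So 2 is the smallest generator of (Z/317Z)^×.

2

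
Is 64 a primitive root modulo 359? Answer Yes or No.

φ(359) = 359 − 1 = 358 = 2 · 179.
It suffices to check that the order of 64 is not a proper divisor of 358: compute 64^(358/q) for q ∈ {2, 179}.
64^179 ≡ 1 (mod 359)  [q = 2: ≡ 1 ✗]
64^2 ≡ 147 (mod 359)  [q = 179: ≢ 1 ✓]
The check at q = 2 fails, so 64 generates a proper subgroup.

No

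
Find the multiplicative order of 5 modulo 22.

By Lagrange's theorem, ord_22(5) divides φ(22) = φ(2)·φ(11) = 1·10 = 10 = 2 · 5.
Divisors of 10: 1, 2, 5, 10.
Compute 5^d (mod 22) for the divisors d until we hit 1:
5^1 ≡ 5
5^2 ≡ 3
5^5 ≡ 1
Therefore the multiplicative order of 5 modulo 22 is 5.

5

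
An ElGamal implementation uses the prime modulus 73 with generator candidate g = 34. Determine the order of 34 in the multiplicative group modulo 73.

72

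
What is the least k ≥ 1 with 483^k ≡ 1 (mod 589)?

By Lagrange's theorem, ord_589(483) divides φ(589) = φ(19·31) = (19−1)·(31−1) = 18·30 = 540 = 2^2 · 3^3 · 5.
Divisors of 540: 1, 2, 3, 4, 5, 6, 9, 10, 12, 15, 18, 20, 27, 30, 36, 45, 54, 60, 90, 108, 135, 180, 270, 540.
Compute 483^d (mod 589) for the divisors d until we hit 1:
483^1 ≡ 483 (mod 589)
483^2 ≡ 45 (mod 589)
483^3 ≡ 531 (mod 589)
483^4 ≡ 258 (mod 589)
483^5 ≡ 335 (mod 589)
483^6 ≡ 419 (mod 589)
483^9 ≡ 436 (mod 589)
483^10 ≡ 315 (mod 589)
483^12 ≡ 39 (mod 589)
483^15 ≡ 94 (mod 589)
483^18 ≡ 438 (mod 589)
483^20 ≡ 273 (mod 589)
483^27 ≡ 132 (mod 589)
483^30 ≡ 1 (mod 589) ✓
Hence ord(483) = 30.

30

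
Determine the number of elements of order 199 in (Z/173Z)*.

0

φ(173) = 173 − 1 = 172 = 2^2 · 43.
In a cyclic group of order 172, there are φ(d) elements of order d for each divisor d of 172, and zero for non-divisors.
Since 199 ∤ 172, the count is 0.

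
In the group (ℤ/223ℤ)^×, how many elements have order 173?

φ(223) = 223 − 1 = 222 = 2 · 3 · 37.
In a cyclic group of order 222, there are φ(d) elements of order d for each divisor d of 222, and zero for non-divisors.
Here 222 is not a multiple of 173, so there are no elements of order 173.

0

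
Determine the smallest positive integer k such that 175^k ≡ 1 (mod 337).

7

By Lagrange's theorem, ord_337(175) divides φ(337) = 337 − 1 = 336 = 2^4 · 3 · 7.
Divisors of 336: 1, 2, 3, 4, 6, 7, 8, 12, 14, 16, 21, 24, 28, 42, 48, 56, 84, 112, 168, 336.
Check 175^d mod 337 for each divisor in increasing order:
175^1 ≡ 175
175^2 ≡ 295
175^3 ≡ 64
175^4 ≡ 79
175^6 ≡ 52
175^7 ≡ 1
Therefore the multiplicative order of 175 modulo 337 is 7.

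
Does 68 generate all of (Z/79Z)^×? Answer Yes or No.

Yes

φ(79) = 79 − 1 = 78 = 2 · 3 · 13.
68 is a primitive root mod 79 iff 68^(φ(79)/q) ≢ 1 for every prime q | φ(79), i.e. q ∈ {2, 3, 13}.
68^39 ≡ 78 (mod 79)  [q = 2: ≢ 1 ✓]
68^26 ≡ 55 (mod 79)  [q = 3: ≢ 1 ✓]
68^6 ≡ 65 (mod 79)  [q = 13: ≢ 1 ✓]
None equal 1, so ord_79(68) = 78: 68 is a primitive root.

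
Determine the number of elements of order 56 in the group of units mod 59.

φ(59) = 59 − 1 = 58 = 2 · 29.
In a cyclic group of order 58, there are φ(d) elements of order d for each divisor d of 58, and zero for non-divisors.
Here 58 is not a multiple of 56, so there are no elements of order 56.

0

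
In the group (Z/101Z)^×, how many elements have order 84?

φ(101) = 101 − 1 = 100 = 2^2 · 5^2.
Since (Z/101Z)^× is cyclic of order 100, the number of elements of order d is φ(d) when d | 100 and 0 otherwise.
84 does not divide 100, so no element of (Z/101Z)^× has order 84.

0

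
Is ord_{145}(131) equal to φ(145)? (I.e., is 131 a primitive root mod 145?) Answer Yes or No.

No

145 = 5 · 29 is a product of two distinct odd primes, so (Z/145Z)^× ≅ (Z/5Z)^× × (Z/29Z)^× is not cyclic.
No primitive root modulo 145 exists; in particular 131 is not one.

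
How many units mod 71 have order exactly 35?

φ(71) = 71 − 1 = 70 = 2 · 5 · 7.
(Z/71Z)^× is cyclic (|G| = 70); a cyclic group of order m has exactly φ(d) elements of each order d | m, and none otherwise.
35 = 5 · 7 divides 70, and φ(35) = 24.

24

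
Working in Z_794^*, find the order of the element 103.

132

The order of 103 must divide φ(794) = φ(2)·φ(397) = 1·396 = 396 = 2^2 · 3^2 · 11.
Divisors of 396: 1, 2, 3, 4, 6, 9, 11, 12, 18, 22, 33, 36, 44, 66, 99, 132, 198, 396.
Check 103^d mod 794 for each divisor in increasing order:
103^1 ≡ 103
103^2 ≡ 287
103^3 ≡ 183
103^4 ≡ 587
103^6 ≡ 141
103^9 ≡ 395
103^11 ≡ 617
103^12 ≡ 31
103^18 ≡ 401
103^22 ≡ 363
103^33 ≡ 63
103^36 ≡ 413
103^44 ≡ 759
103^66 ≡ 793
103^99 ≡ 731
103^132 ≡ 1
Hence ord(103) = 132.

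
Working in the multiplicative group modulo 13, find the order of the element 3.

3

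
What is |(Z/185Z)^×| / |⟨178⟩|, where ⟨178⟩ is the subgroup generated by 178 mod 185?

By Lagrange's theorem, ord_185(178) divides φ(185) = φ(5·37) = (5−1)·(37−1) = 4·36 = 144 = 2^4 · 3^2.
Divisors of 144: 1, 2, 3, 4, 6, 8, 9, 12, 16, 18, 24, 36, 48, 72, 144.
Test each divisor d:
178^1 ≡ 178 (mod 185)
178^2 ≡ 49 (mod 185)
178^3 ≡ 27 (mod 185)
178^4 ≡ 181 (mod 185)
178^6 ≡ 174 (mod 185)
178^8 ≡ 16 (mod 185)
178^9 ≡ 73 (mod 185)
178^12 ≡ 121 (mod 185)
178^16 ≡ 71 (mod 185)
178^18 ≡ 149 (mod 185)
178^24 ≡ 26 (mod 185)
178^36 ≡ 1 (mod 185) ✓
The order of 178 is 36, so the subgroup it generates has 36 elements.
[(Z/185Z)^× : ⟨178⟩] = 144/36 = 4.

4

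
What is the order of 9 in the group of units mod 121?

By Lagrange's theorem, ord_121(9) divides φ(121) = φ(11^2) = 11·(11−1) = 110 = 2 · 5 · 11.
Divisors of 110: 1, 2, 5, 10, 11, 22, 55, 110.
Test each divisor d:
9^1 ≡ 9 (mod 121)
9^2 ≡ 81 (mod 121)
9^5 ≡ 1 (mod 121) ✓
Hence ord(9) = 5.

5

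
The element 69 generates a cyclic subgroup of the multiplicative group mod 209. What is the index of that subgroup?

6

The order of 69 must divide φ(209) = φ(11·19) = (11−1)·(19−1) = 10·18 = 180 = 2^2 · 3^2 · 5.
Divisors of 180: 1, 2, 3, 4, 5, 6, 9, 10, 12, 15, 18, 20, 30, 36, 45, 60, 90, 180.
Test each divisor d:
69^1 ≡ 69 (mod 209)
69^2 ≡ 163 (mod 209)
69^3 ≡ 170 (mod 209)
69^4 ≡ 26 (mod 209)
69^5 ≡ 122 (mod 209)
69^6 ≡ 58 (mod 209)
69^9 ≡ 37 (mod 209)
69^10 ≡ 45 (mod 209)
69^12 ≡ 20 (mod 209)
69^15 ≡ 56 (mod 209)
69^18 ≡ 115 (mod 209)
69^20 ≡ 144 (mod 209)
69^30 ≡ 1 (mod 209) ✓
The order of 69 is 30, so the subgroup it generates has 30 elements.
The index is φ(209) / ord(69) = 180 / 30 = 6.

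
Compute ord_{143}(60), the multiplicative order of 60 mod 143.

20

The order of 60 must divide φ(143) = φ(11·13) = (11−1)·(13−1) = 10·12 = 120 = 2^3 · 3 · 5.
Divisors of 120: 1, 2, 3, 4, 5, 6, 8, 10, 12, 15, 20, 24, 30, 40, 60, 120.
Evaluate successive powers at the divisors of 120:
60^1 ≡ 60 (mod 143)
60^2 ≡ 25 (mod 143)
60^3 ≡ 70 (mod 143)
60^4 ≡ 53 (mod 143)
60^5 ≡ 34 (mod 143)
60^6 ≡ 38 (mod 143)
60^8 ≡ 92 (mod 143)
60^10 ≡ 12 (mod 143)
60^12 ≡ 14 (mod 143)
60^15 ≡ 122 (mod 143)
60^20 ≡ 1 (mod 143) ✓
Hence ord(60) = 20.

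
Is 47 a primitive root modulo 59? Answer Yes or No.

Yes

φ(59) = 59 − 1 = 58 = 2 · 29.
An element g generates (Z/59Z)^× iff g^(58/q) ≢ 1 (mod 59) for each prime q ∈ {2, 29}.
47^29 ≡ 58 (mod 59)  [q = 2: ≢ 1 ✓]
47^2 ≡ 26 (mod 59)  [q = 29: ≢ 1 ✓]
None equal 1, so ord_59(47) = 58: 47 is a primitive root.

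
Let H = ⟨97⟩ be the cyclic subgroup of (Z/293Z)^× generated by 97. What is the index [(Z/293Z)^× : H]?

2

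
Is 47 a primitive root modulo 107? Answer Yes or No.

φ(107) = 107 − 1 = 106 = 2 · 53.
47 is a primitive root mod 107 iff 47^(φ(107)/q) ≢ 1 for every prime q | φ(107), i.e. q ∈ {2, 53}.
47^53 ≡ 1 (mod 107)  [q = 2: ≡ 1 ✗]
47^2 ≡ 69 (mod 107)  [q = 53: ≢ 1 ✓]
The check at q = 2 fails, so 47 generates a proper subgroup.

No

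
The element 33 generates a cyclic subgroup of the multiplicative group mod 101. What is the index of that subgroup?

2

By Lagrange's theorem, ord_101(33) divides φ(101) = 101 − 1 = 100 = 2^2 · 5^2.
Divisors of 100: 1, 2, 4, 5, 10, 20, 25, 50, 100.
Compute 33^d (mod 101) for the divisors d until we hit 1:
33^1 ≡ 33 (mod 101)
33^2 ≡ 79 (mod 101)
33^4 ≡ 80 (mod 101)
33^5 ≡ 14 (mod 101)
33^10 ≡ 95 (mod 101)
33^20 ≡ 36 (mod 101)
33^25 ≡ 100 (mod 101)
33^50 ≡ 1 (mod 101) ✓
The order of 33 is 50, so the subgroup it generates has 50 elements.
Index = |(Z/101Z)^×| / |⟨33⟩| = 100 / 50 = 2.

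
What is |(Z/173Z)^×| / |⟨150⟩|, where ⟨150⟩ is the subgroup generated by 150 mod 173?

ord(150) | φ(173) = 173 − 1 = 172 = 2^2 · 43.
Divisors of 172: 1, 2, 4, 43, 86, 172.
Test each divisor d:
150^1 ≡ 150
150^2 ≡ 10
150^4 ≡ 100
150^43 ≡ 172
150^86 ≡ 1
Thus |⟨150⟩| = ord(150) = 86.
Index = |(Z/173Z)^×| / |⟨150⟩| = 172 / 86 = 2.

2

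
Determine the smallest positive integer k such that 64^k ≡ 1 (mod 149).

74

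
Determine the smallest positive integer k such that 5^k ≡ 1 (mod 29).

By Lagrange's theorem, ord_29(5) divides φ(29) = 29 − 1 = 28 = 2^2 · 7.
Divisors of 28: 1, 2, 4, 7, 14, 28.
Evaluate successive powers at the divisors of 28:
5^1 ≡ 5 (mod 29)
5^2 ≡ 25 (mod 29)
5^4 ≡ 16 (mod 29)
5^7 ≡ 28 (mod 29)
5^14 ≡ 1 (mod 29) ✓
Hence ord(5) = 14.

14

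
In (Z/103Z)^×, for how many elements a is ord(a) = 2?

φ(103) = 103 − 1 = 102 = 2 · 3 · 17.
(Z/103Z)^× is cyclic (|G| = 102); a cyclic group of order m has exactly φ(d) elements of each order d | m, and none otherwise.
2 | 102, and φ(2) = 2 − 1 = 1.

1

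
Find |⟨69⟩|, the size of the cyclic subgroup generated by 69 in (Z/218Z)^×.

108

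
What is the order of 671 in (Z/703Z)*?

By Lagrange's theorem, ord_703(671) divides φ(703) = φ(19·37) = (19−1)·(37−1) = 18·36 = 648 = 2^3 · 3^4.
Divisors of 648: 1, 2, 3, 4, 6, 8, 9, 12, 18, 24, 27, 36, 54, 72, 81, 108, 162, 216, 324, 648.
Check 671^d mod 703 for each divisor in increasing order:
671^1 ≡ 671 (mod 703)
671^2 ≡ 321 (mod 703)
671^3 ≡ 273 (mod 703)
671^4 ≡ 403 (mod 703)
671^6 ≡ 11 (mod 703)
671^8 ≡ 16 (mod 703)
671^9 ≡ 191 (mod 703)
671^12 ≡ 121 (mod 703)
671^18 ≡ 628 (mod 703)
671^24 ≡ 581 (mod 703)
671^27 ≡ 438 (mod 703)
671^36 ≡ 1 (mod 703) ✓
The smallest such exponent is 36, so the order of 671 is 36.

36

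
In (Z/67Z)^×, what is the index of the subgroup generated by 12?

By Lagrange's theorem, ord_67(12) divides φ(67) = 67 − 1 = 66 = 2 · 3 · 11.
Divisors of 66: 1, 2, 3, 6, 11, 22, 33, 66.
Evaluate successive powers at the divisors of 66:
12^1 ≡ 12 (mod 67)
12^2 ≡ 10 (mod 67)
12^3 ≡ 53 (mod 67)
12^6 ≡ 62 (mod 67)
12^11 ≡ 30 (mod 67)
12^22 ≡ 29 (mod 67)
12^33 ≡ 66 (mod 67)
12^66 ≡ 1 (mod 67) ✓
So ord_67(12) = 66, hence |⟨12⟩| = 66.
The index is φ(67) / ord(12) = 66 / 66 = 1.

1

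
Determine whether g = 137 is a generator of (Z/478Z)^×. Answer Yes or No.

Yes

φ(478) = φ(2)·φ(239) = 1·238 = 238 = 2 · 7 · 17.
137 is a primitive root mod 478 iff 137^(φ(478)/q) ≢ 1 for every prime q | φ(478), i.e. q ∈ {2, 7, 17}.
137^119 ≡ 477 (mod 478)  [q = 2: ≢ 1 ✓]
137^34 ≡ 201 (mod 478)  [q = 7: ≢ 1 ✓]
137^14 ≡ 261 (mod 478)  [q = 17: ≢ 1 ✓]
None equal 1, so ord_478(137) = 238: 137 is a primitive root.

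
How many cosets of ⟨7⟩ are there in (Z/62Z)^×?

ord(7) | φ(62) = φ(2)·φ(31) = 1·30 = 30 = 2 · 3 · 5.
Divisors of 30: 1, 2, 3, 5, 6, 10, 15, 30.
Compute 7^d (mod 62) for the divisors d until we hit 1:
7^1 ≡ 7 (mod 62)
7^2 ≡ 49 (mod 62)
7^3 ≡ 33 (mod 62)
7^5 ≡ 5 (mod 62)
7^6 ≡ 35 (mod 62)
7^10 ≡ 25 (mod 62)
7^15 ≡ 1 (mod 62) ✓
The order of 7 is 15, so the subgroup it generates has 15 elements.
The index is φ(62) / ord(7) = 30 / 15 = 2.

2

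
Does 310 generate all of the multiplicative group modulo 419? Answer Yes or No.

No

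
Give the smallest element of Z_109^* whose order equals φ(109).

6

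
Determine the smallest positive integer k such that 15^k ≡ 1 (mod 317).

79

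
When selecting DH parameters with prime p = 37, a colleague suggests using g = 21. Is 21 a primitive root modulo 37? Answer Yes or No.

No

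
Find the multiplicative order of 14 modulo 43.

The order of 14 must divide φ(43) = 43 − 1 = 42 = 2 · 3 · 7.
Divisors of 42: 1, 2, 3, 6, 7, 14, 21, 42.
Test each divisor d:
14^1 ≡ 14 (mod 43)
14^2 ≡ 24 (mod 43)
14^3 ≡ 35 (mod 43)
14^6 ≡ 21 (mod 43)
14^7 ≡ 36 (mod 43)
14^14 ≡ 6 (mod 43)
14^21 ≡ 1 (mod 43) ✓
Hence ord(14) = 21.

21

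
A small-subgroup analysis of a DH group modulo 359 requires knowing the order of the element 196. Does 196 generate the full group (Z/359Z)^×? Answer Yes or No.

No

φ(359) = 359 − 1 = 358 = 2 · 179.
It suffices to check that the order of 196 is not a proper divisor of 358: compute 196^(358/q) for q ∈ {2, 179}.
196^179 ≡ 1 (mod 359)  [q = 2: ≡ 1 ✗]
196^2 ≡ 3 (mod 359)  [q = 179: ≢ 1 ✓]
Since 196^179 ≡ 1, the order of 196 divides 179 < 358, so 196 is not a primitive root.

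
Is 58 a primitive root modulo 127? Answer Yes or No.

Yes

φ(127) = 127 − 1 = 126 = 2 · 3^2 · 7.
Test 58^(126/q) mod 127 for each prime factor q of 126:
58^63 ≡ 126 (mod 127)  [q = 2: ≢ 1 ✓]
58^42 ≡ 19 (mod 127)  [q = 3: ≢ 1 ✓]
58^18 ≡ 64 (mod 127)  [q = 7: ≢ 1 ✓]
All checks pass, so 58 has order 126 and is a primitive root modulo 127.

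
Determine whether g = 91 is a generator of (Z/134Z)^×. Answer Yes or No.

φ(134) = φ(2)·φ(67) = 1·66 = 66 = 2 · 3 · 11.
It suffices to check that the order of 91 is not a proper divisor of 66: compute 91^(66/q) for q ∈ {2, 3, 11}.
91^33 ≡ 1 (mod 134)  [q = 2: ≡ 1 ✗]
91^22 ≡ 1 (mod 134)  [q = 3: ≡ 1 ✗]
91^6 ≡ 15 (mod 134)  [q = 11: ≢ 1 ✓]
The check at q = 2 fails, so 91 generates a proper subgroup.

No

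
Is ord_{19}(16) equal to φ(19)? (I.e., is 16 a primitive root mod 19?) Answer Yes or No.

No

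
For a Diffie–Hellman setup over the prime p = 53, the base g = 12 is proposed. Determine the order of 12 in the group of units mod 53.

52

ord(12) | φ(53) = 53 − 1 = 52 = 2^2 · 13.
Divisors of 52: 1, 2, 4, 13, 26, 52.
Evaluate successive powers at the divisors of 52:
12^1 ≡ 12 (mod 53)
12^2 ≡ 38 (mod 53)
12^4 ≡ 13 (mod 53)
12^13 ≡ 23 (mod 53)
12^26 ≡ 52 (mod 53)
12^52 ≡ 1 (mod 53) ✓
So ord_53(12) = 52.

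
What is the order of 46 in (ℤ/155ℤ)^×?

Since 46 ∈ (Z/155Z)^×, its order divides φ(155) = φ(5·31) = (5−1)·(31−1) = 4·30 = 120 = 2^3 · 3 · 5.
Divisors of 120: 1, 2, 3, 4, 5, 6, 8, 10, 12, 15, 20, 24, 30, 40, 60, 120.
Check 46^d mod 155 for each divisor in increasing order:
46^1 ≡ 46 (mod 155)
46^2 ≡ 101 (mod 155)
46^3 ≡ 151 (mod 155)
46^4 ≡ 126 (mod 155)
46^5 ≡ 61 (mod 155)
46^6 ≡ 16 (mod 155)
46^8 ≡ 66 (mod 155)
46^10 ≡ 1 (mod 155) ✓
Hence ord(46) = 10.

10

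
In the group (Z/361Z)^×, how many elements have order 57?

φ(361) = φ(19^2) = 19·(19−1) = 342 = 2 · 3^2 · 19.
(Z/361Z)^× is cyclic (|G| = 342); a cyclic group of order m has exactly φ(d) elements of each order d | m, and none otherwise.
57 = 3 · 19 divides 342, and φ(57) = 36.

36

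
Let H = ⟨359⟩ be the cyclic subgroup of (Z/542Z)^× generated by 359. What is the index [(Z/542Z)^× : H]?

ord(359) | φ(542) = φ(2)·φ(271) = 1·270 = 270 = 2 · 3^3 · 5.
Divisors of 270: 1, 2, 3, 5, 6, 9, 10, 15, 18, 27, 30, 45, 54, 90, 135, 270.
Check 359^d mod 542 for each divisor in increasing order:
359^1 ≡ 359 (mod 542)
359^2 ≡ 427 (mod 542)
359^3 ≡ 449 (mod 542)
359^5 ≡ 397 (mod 542)
359^6 ≡ 519 (mod 542)
359^9 ≡ 513 (mod 542)
359^10 ≡ 429 (mod 542)
359^15 ≡ 125 (mod 542)
359^18 ≡ 299 (mod 542)
359^27 ≡ 1 (mod 542) ✓
Thus |⟨359⟩| = ord(359) = 27.
The index is φ(542) / ord(359) = 270 / 27 = 10.

10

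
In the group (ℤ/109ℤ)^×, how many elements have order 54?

18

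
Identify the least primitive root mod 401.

3

φ(401) = 401 − 1 = 400 = 2^4 · 5^2.
g is a primitive root iff g^(400/q) ≢ 1 (mod 401) for each prime q ∈ {2, 5}.
g = 2: 2^200 ≡ 1 — hits 1, so not a primitive root.
g = 3: 3^200 ≡ 400; 3^80 ≡ 72 — none is 1, so 3 is a primitive root.
The smallest primitive root modulo 401 is 3.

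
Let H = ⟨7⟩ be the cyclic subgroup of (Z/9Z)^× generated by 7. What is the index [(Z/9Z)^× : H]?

2

ord(7) | φ(9) = φ(3^2) = 3·(3−1) = 6 = 2 · 3.
Divisors of 6: 1, 2, 3, 6.
Compute 7^d (mod 9) for the divisors d until we hit 1:
7^1 ≡ 7
7^2 ≡ 4
7^3 ≡ 1
Thus |⟨7⟩| = ord(7) = 3.
[(Z/9Z)^× : ⟨7⟩] = 6/3 = 2.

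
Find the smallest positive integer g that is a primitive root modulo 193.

5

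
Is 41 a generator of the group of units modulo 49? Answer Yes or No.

No

φ(49) = φ(7^2) = 7·(7−1) = 42 = 2 · 3 · 7.
Test 41^(42/q) mod 49 for each prime factor q of 42:
41^21 ≡ 48 (mod 49)  [q = 2: ≢ 1 ✓]
41^14 ≡ 1 (mod 49)  [q = 3: ≡ 1 ✗]
41^6 ≡ 43 (mod 49)  [q = 7: ≢ 1 ✓]
41^14 ≡ 1 shows ord(41) | 14, strictly less than φ(49); not a primitive root.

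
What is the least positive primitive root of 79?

3

φ(79) = 79 − 1 = 78 = 2 · 3 · 13.
g is a primitive root iff g^(78/q) ≢ 1 (mod 79) for each prime q ∈ {2, 3, 13}.
g = 2: 2^39 ≡ 1 — hits 1, so not a primitive root.
g = 3: 3^39 ≡ 78; 3^26 ≡ 23; 3^6 ≡ 18 — none is 1, so 3 is a primitive root.
The smallest primitive root modulo 79 is 3.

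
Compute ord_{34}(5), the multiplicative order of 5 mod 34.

By Lagrange's theorem, ord_34(5) divides φ(34) = φ(2)·φ(17) = 1·16 = 16 = 2^4.
Divisors of 16: 1, 2, 4, 8, 16.
Check 5^d mod 34 for each divisor in increasing order:
5^1 ≡ 5 (mod 34)
5^2 ≡ 25 (mod 34)
5^4 ≡ 13 (mod 34)
5^8 ≡ 33 (mod 34)
5^16 ≡ 1 (mod 34) ✓
Therefore the multiplicative order of 5 modulo 34 is 16.

16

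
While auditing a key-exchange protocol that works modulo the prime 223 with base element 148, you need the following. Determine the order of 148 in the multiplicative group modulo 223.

By Lagrange's theorem, ord_223(148) divides φ(223) = 223 − 1 = 222 = 2 · 3 · 37.
Divisors of 222: 1, 2, 3, 6, 37, 74, 111, 222.
Test each divisor d:
148^1 ≡ 148
148^2 ≡ 50
148^3 ≡ 41
148^6 ≡ 120
148^37 ≡ 183
148^74 ≡ 39
148^111 ≡ 1
Hence ord(148) = 111.

111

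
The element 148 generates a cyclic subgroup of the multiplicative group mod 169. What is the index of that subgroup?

3

By Lagrange's theorem, ord_169(148) divides φ(169) = φ(13^2) = 13·(13−1) = 156 = 2^2 · 3 · 13.
Divisors of 156: 1, 2, 3, 4, 6, 12, 13, 26, 39, 52, 78, 156.
Compute 148^d (mod 169) for the divisors d until we hit 1:
148^1 ≡ 148
148^2 ≡ 103
148^3 ≡ 34
148^4 ≡ 131
148^6 ≡ 142
148^12 ≡ 53
148^13 ≡ 70
148^26 ≡ 168
148^39 ≡ 99
148^52 ≡ 1
So ord_169(148) = 52, hence |⟨148⟩| = 52.
The index is φ(169) / ord(148) = 156 / 52 = 3.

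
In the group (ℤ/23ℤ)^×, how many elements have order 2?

φ(23) = 23 − 1 = 22 = 2 · 11.
In a cyclic group of order 22, there are φ(d) elements of order d for each divisor d of 22, and zero for non-divisors.
2 | 22, and φ(2) = 2 − 1 = 1.

1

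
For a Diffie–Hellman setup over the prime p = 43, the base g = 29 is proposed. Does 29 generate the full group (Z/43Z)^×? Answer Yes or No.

φ(43) = 43 − 1 = 42 = 2 · 3 · 7.
Test 29^(42/q) mod 43 for each prime factor q of 42:
29^21 ≡ 42 (mod 43)  [q = 2: ≢ 1 ✓]
29^14 ≡ 6 (mod 43)  [q = 3: ≢ 1 ✓]
29^6 ≡ 21 (mod 43)  [q = 7: ≢ 1 ✓]
All checks pass, so 29 has order 42 and is a primitive root modulo 43.

Yes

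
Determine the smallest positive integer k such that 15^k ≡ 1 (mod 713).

By Lagrange's theorem, ord_713(15) divides φ(713) = φ(23·31) = (23−1)·(31−1) = 22·30 = 660 = 2^2 · 3 · 5 · 11.
Divisors of 660: 1, 2, 3, 4, 5, 6, 10, 11, 12, 15, 20, 22, 30, 33, 44, 55, 60, 66, 110, 132, 165, 220, 330, 660.
Test each divisor d:
15^1 ≡ 15
15^2 ≡ 225
15^3 ≡ 523
15^4 ≡ 2
15^5 ≡ 30
15^6 ≡ 450
15^10 ≡ 187
15^11 ≡ 666
15^12 ≡ 8
15^15 ≡ 619
15^20 ≡ 32
15^22 ≡ 70
15^30 ≡ 280
15^33 ≡ 275
15^44 ≡ 622
15^55 ≡ 712
15^60 ≡ 683
15^66 ≡ 47
15^110 ≡ 1
Therefore the multiplicative order of 15 modulo 713 is 110.

110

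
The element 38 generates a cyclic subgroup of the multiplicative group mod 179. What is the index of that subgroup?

The order of 38 must divide φ(179) = 179 − 1 = 178 = 2 · 89.
Divisors of 178: 1, 2, 89, 178.
Check 38^d mod 179 for each divisor in increasing order:
38^1 ≡ 38
38^2 ≡ 12
38^89 ≡ 178
38^178 ≡ 1
The order of 38 is 178, so the subgroup it generates has 178 elements.
The index is φ(179) / ord(38) = 178 / 178 = 1.

1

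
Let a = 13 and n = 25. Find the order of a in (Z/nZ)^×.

Since 13 ∈ (Z/25Z)^×, its order divides φ(25) = φ(5^2) = 5·(5−1) = 20 = 2^2 · 5.
Divisors of 20: 1, 2, 4, 5, 10, 20.
Compute 13^d (mod 25) for the divisors d until we hit 1:
13^1 ≡ 13 (mod 25)
13^2 ≡ 19 (mod 25)
13^4 ≡ 11 (mod 25)
13^5 ≡ 18 (mod 25)
13^10 ≡ 24 (mod 25)
13^20 ≡ 1 (mod 25) ✓
Therefore the multiplicative order of 13 modulo 25 is 20.

20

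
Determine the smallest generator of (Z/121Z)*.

φ(121) = φ(11^2) = 11·(11−1) = 110 = 2 · 5 · 11.
Test candidates g = 2, 3, … against the prime factors q ∈ {2, 5, 11} of φ(121): g is a generator iff g^(110/q) ≢ 1 for every such q.
g = 2: 2^55 ≡ 120; 2^22 ≡ 81; 2^10 ≡ 56 — none is 1, so 2 is a primitive root.
So 2 is the smallest generator of (Z/121Z)^×.

2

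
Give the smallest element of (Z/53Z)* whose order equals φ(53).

2

φ(53) = 53 − 1 = 52 = 2^2 · 13.
Test candidates g = 2, 3, … against the prime factors q ∈ {2, 13} of φ(53): g is a generator iff g^(52/q) ≢ 1 for every such q.
g = 2: 2^26 ≡ 52; 2^4 ≡ 16 — none is 1, so 2 is a primitive root.
So 2 is the smallest generator of (Z/53Z)^×.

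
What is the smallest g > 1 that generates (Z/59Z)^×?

2

φ(59) = 59 − 1 = 58 = 2 · 29.
g is a primitive root iff g^(58/q) ≢ 1 (mod 59) for each prime q ∈ {2, 29}.
g = 2: 2^29 ≡ 58; 2^2 ≡ 4 — none is 1, so 2 is a primitive root.
So 2 is the smallest generator of (Z/59Z)^×.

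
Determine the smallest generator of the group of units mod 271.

φ(271) = 271 − 1 = 270 = 2 · 3^3 · 5.
Test candidates g = 2, 3, … against the prime factors q ∈ {2, 3, 5} of φ(271): g is a generator iff g^(270/q) ≢ 1 for every such q.
g = 2: 2^135 ≡ 1 — hits 1, so not a primitive root.
g = 3: 3^135 ≡ 270; 3^90 ≡ 1 — hits 1, so not a primitive root.
g = 4: 4^135 ≡ 1 — hits 1, so not a primitive root.
g = 5: 5^135 ≡ 1 — hits 1, so not a primitive root.
g = 6: 6^135 ≡ 270; 6^90 ≡ 242; 6^54 ≡ 10 — none is 1, so 6 is a primitive root.
So 6 is the smallest generator of (Z/271Z)^×.

6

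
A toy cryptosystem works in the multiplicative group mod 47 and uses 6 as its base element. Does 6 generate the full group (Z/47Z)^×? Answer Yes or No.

φ(47) = 47 − 1 = 46 = 2 · 23.
An element g generates (Z/47Z)^× iff g^(46/q) ≢ 1 (mod 47) for each prime q ∈ {2, 23}.
6^23 ≡ 1 (mod 47)  [q = 2: ≡ 1 ✗]
6^2 ≡ 36 (mod 47)  [q = 23: ≢ 1 ✓]
Since 6^23 ≡ 1, the order of 6 divides 23 < 46, so 6 is not a primitive root.

No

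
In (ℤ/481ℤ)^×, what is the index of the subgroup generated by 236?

36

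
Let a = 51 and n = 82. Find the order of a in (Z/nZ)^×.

5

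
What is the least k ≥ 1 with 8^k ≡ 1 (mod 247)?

12

ord(8) | φ(247) = φ(13·19) = (13−1)·(19−1) = 12·18 = 216 = 2^3 · 3^3.
Divisors of 216: 1, 2, 3, 4, 6, 8, 9, 12, 18, 24, 27, 36, 54, 72, 108, 216.
Check 8^d mod 247 for each divisor in increasing order:
8^1 ≡ 8 (mod 247)
8^2 ≡ 64 (mod 247)
8^3 ≡ 18 (mod 247)
8^4 ≡ 144 (mod 247)
8^6 ≡ 77 (mod 247)
8^8 ≡ 235 (mod 247)
8^9 ≡ 151 (mod 247)
8^12 ≡ 1 (mod 247) ✓
The smallest such exponent is 12, so the order of 8 is 12.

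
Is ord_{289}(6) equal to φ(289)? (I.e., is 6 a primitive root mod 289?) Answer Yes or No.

φ(289) = φ(17^2) = 17·(17−1) = 272 = 2^4 · 17.
It suffices to check that the order of 6 is not a proper divisor of 272: compute 6^(272/q) for q ∈ {2, 17}.
6^136 ≡ 288 (mod 289)  [q = 2: ≢ 1 ✓]
6^16 ≡ 103 (mod 289)  [q = 17: ≢ 1 ✓]
Every test exponent gives a nontrivial residue, hence 6 generates the full group.

Yes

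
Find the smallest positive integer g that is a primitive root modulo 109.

6

φ(109) = 109 − 1 = 108 = 2^2 · 3^3.
g is a primitive root iff g^(108/q) ≢ 1 (mod 109) for each prime q ∈ {2, 3}.
g = 2: 2^54 ≡ 108; 2^36 ≡ 1 — hits 1, so not a primitive root.
g = 3: 3^54 ≡ 1 — hits 1, so not a primitive root.
g = 4: 4^54 ≡ 1 — hits 1, so not a primitive root.
g = 5: 5^54 ≡ 1 — hits 1, so not a primitive root.
g = 6: 6^54 ≡ 108; 6^36 ≡ 63 — none is 1, so 6 is a primitive root.
The smallest primitive root modulo 109 is 6.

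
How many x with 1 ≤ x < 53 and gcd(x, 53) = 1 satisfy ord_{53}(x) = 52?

24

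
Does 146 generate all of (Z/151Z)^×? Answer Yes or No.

Yes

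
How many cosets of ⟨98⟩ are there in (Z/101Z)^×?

1

ord(98) | φ(101) = 101 − 1 = 100 = 2^2 · 5^2.
Divisors of 100: 1, 2, 4, 5, 10, 20, 25, 50, 100.
Compute 98^d (mod 101) for the divisors d until we hit 1:
98^1 ≡ 98
98^2 ≡ 9
98^4 ≡ 81
98^5 ≡ 60
98^10 ≡ 65
98^20 ≡ 84
98^25 ≡ 91
98^50 ≡ 100
98^100 ≡ 1
So ord_101(98) = 100, hence |⟨98⟩| = 100.
[(Z/101Z)^× : ⟨98⟩] = 100/100 = 1.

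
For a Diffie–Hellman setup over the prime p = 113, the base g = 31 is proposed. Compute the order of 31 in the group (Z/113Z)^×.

56

Since 31 ∈ (Z/113Z)^×, its order divides φ(113) = 113 − 1 = 112 = 2^4 · 7.
Divisors of 112: 1, 2, 4, 7, 8, 14, 16, 28, 56, 112.
Check 31^d mod 113 for each divisor in increasing order:
31^1 ≡ 31
31^2 ≡ 57
31^4 ≡ 85
31^7 ≡ 18
31^8 ≡ 106
31^14 ≡ 98
31^16 ≡ 49
31^28 ≡ 112
31^56 ≡ 1
Hence ord(31) = 56.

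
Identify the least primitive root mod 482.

7

φ(482) = φ(2)·φ(241) = 1·240 = 240 = 2^4 · 3 · 5.
Test candidates g = 2, 3, … against the prime factors q ∈ {2, 3, 5} of φ(482): g is a generator iff g^(240/q) ≢ 1 for every such q.
g = 2: gcd(2, 482) = 2 > 1, not a unit — skip.
g = 3: 3^120 ≡ 1 — hits 1, so not a primitive root.
g = 4: gcd(4, 482) = 2 > 1, not a unit — skip.
g = 5: 5^120 ≡ 1 — hits 1, so not a primitive root.
g = 6: gcd(6, 482) = 2 > 1, not a unit — skip.
g = 7: 7^120 ≡ 481; 7^80 ≡ 15; 7^48 ≡ 91 — none is 1, so 7 is a primitive root.
Hence the least primitive root of 482 is 7.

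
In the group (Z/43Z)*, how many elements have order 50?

0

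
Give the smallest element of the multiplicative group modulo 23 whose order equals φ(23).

φ(23) = 23 − 1 = 22 = 2 · 11.
Test candidates g = 2, 3, … against the prime factors q ∈ {2, 11} of φ(23): g is a generator iff g^(22/q) ≢ 1 for every such q.
g = 2: 2^11 ≡ 1 — hits 1, so not a primitive root.
g = 3: 3^11 ≡ 1 — hits 1, so not a primitive root.
g = 4: 4^11 ≡ 1 — hits 1, so not a primitive root.
g = 5: 5^11 ≡ 22; 5^2 ≡ 2 — none is 1, so 5 is a primitive root.
The smallest primitive root modulo 23 is 5.

5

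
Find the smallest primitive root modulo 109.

6

φ(109) = 109 − 1 = 108 = 2^2 · 3^3.
Test candidates g = 2, 3, … against the prime factors q ∈ {2, 3} of φ(109): g is a generator iff g^(108/q) ≢ 1 for every such q.
g = 2: 2^54 ≡ 108; 2^36 ≡ 1 — hits 1, so not a primitive root.
g = 3: 3^54 ≡ 1 — hits 1, so not a primitive root.
g = 4: 4^54 ≡ 1 — hits 1, so not a primitive root.
g = 5: 5^54 ≡ 1 — hits 1, so not a primitive root.
g = 6: 6^54 ≡ 108; 6^36 ≡ 63 — none is 1, so 6 is a primitive root.
Hence the least primitive root of 109 is 6.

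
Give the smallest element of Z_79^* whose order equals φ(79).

3

φ(79) = 79 − 1 = 78 = 2 · 3 · 13.
g is a primitive root iff g^(78/q) ≢ 1 (mod 79) for each prime q ∈ {2, 3, 13}.
g = 2: 2^39 ≡ 1 — hits 1, so not a primitive root.
g = 3: 3^39 ≡ 78; 3^26 ≡ 23; 3^6 ≡ 18 — none is 1, so 3 is a primitive root.
So 3 is the smallest generator of (Z/79Z)^×.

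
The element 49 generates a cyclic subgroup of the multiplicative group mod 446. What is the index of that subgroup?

Since 49 ∈ (Z/446Z)^×, its order divides φ(446) = φ(2)·φ(223) = 1·222 = 222 = 2 · 3 · 37.
Divisors of 222: 1, 2, 3, 6, 37, 74, 111, 222.
Check 49^d mod 446 for each divisor in increasing order:
49^1 ≡ 49 (mod 446)
49^2 ≡ 171 (mod 446)
49^3 ≡ 351 (mod 446)
49^6 ≡ 105 (mod 446)
49^37 ≡ 1 (mod 446) ✓
The order of 49 is 37, so the subgroup it generates has 37 elements.
Index = |(Z/446Z)^×| / |⟨49⟩| = 222 / 37 = 6.

6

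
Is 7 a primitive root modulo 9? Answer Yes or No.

No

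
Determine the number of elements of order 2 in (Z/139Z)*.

φ(139) = 139 − 1 = 138 = 2 · 3 · 23.
(Z/139Z)^× is cyclic (|G| = 138); a cyclic group of order m has exactly φ(d) elements of each order d | m, and none otherwise.
2 | 138, and φ(2) = 2 − 1 = 1.

1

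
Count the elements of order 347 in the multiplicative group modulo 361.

φ(361) = φ(19^2) = 19·(19−1) = 342 = 2 · 3^2 · 19.
Since (Z/361Z)^× is cyclic of order 342, the number of elements of order d is φ(d) when d | 342 and 0 otherwise.
347 does not divide 342, so no element of (Z/361Z)^× has order 347.

0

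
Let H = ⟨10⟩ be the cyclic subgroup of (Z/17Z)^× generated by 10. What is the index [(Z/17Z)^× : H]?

Since 10 ∈ (Z/17Z)^×, its order divides φ(17) = 17 − 1 = 16 = 2^4.
Divisors of 16: 1, 2, 4, 8, 16.
Compute 10^d (mod 17) for the divisors d until we hit 1:
10^1 ≡ 10 (mod 17)
10^2 ≡ 15 (mod 17)
10^4 ≡ 4 (mod 17)
10^8 ≡ 16 (mod 17)
10^16 ≡ 1 (mod 17) ✓
Thus |⟨10⟩| = ord(10) = 16.
The index is φ(17) / ord(10) = 16 / 16 = 1.

1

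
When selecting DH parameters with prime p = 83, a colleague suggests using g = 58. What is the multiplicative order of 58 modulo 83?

82

ord(58) | φ(83) = 83 − 1 = 82 = 2 · 41.
Divisors of 82: 1, 2, 41, 82.
Check 58^d mod 83 for each divisor in increasing order:
58^1 ≡ 58
58^2 ≡ 44
58^41 ≡ 82
58^82 ≡ 1
The smallest such exponent is 82, so the order of 58 is 82.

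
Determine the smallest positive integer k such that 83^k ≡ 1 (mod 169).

52

Since 83 ∈ (Z/169Z)^×, its order divides φ(169) = φ(13^2) = 13·(13−1) = 156 = 2^2 · 3 · 13.
Divisors of 156: 1, 2, 3, 4, 6, 12, 13, 26, 39, 52, 78, 156.
Evaluate successive powers at the divisors of 156:
83^1 ≡ 83 (mod 169)
83^2 ≡ 129 (mod 169)
83^3 ≡ 60 (mod 169)
83^4 ≡ 79 (mod 169)
83^6 ≡ 51 (mod 169)
83^12 ≡ 66 (mod 169)
83^13 ≡ 70 (mod 169)
83^26 ≡ 168 (mod 169)
83^39 ≡ 99 (mod 169)
83^52 ≡ 1 (mod 169) ✓
Hence ord(83) = 52.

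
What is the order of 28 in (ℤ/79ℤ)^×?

78

The order of 28 must divide φ(79) = 79 − 1 = 78 = 2 · 3 · 13.
Divisors of 78: 1, 2, 3, 6, 13, 26, 39, 78.
Test each divisor d:
28^1 ≡ 28
28^2 ≡ 73
28^3 ≡ 69
28^6 ≡ 21
28^13 ≡ 24
28^26 ≡ 23
28^39 ≡ 78
28^78 ≡ 1
Hence ord(28) = 78.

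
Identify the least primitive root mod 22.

φ(22) = φ(2)·φ(11) = 1·10 = 10 = 2 · 5.
Test candidates g = 2, 3, … against the prime factors q ∈ {2, 5} of φ(22): g is a generator iff g^(10/q) ≢ 1 for every such q.
g = 2: gcd(2, 22) = 2 > 1, not a unit — skip.
g = 3: 3^5 ≡ 1 — hits 1, so not a primitive root.
g = 4: gcd(4, 22) = 2 > 1, not a unit — skip.
g = 5: 5^5 ≡ 1 — hits 1, so not a primitive root.
g = 6: gcd(6, 22) = 2 > 1, not a unit — skip.
g = 7: 7^5 ≡ 21; 7^2 ≡ 5 — none is 1, so 7 is a primitive root.
The smallest primitive root modulo 22 is 7.

7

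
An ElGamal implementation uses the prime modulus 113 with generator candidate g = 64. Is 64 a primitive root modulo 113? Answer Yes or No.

φ(113) = 113 − 1 = 112 = 2^4 · 7.
64 is a primitive root mod 113 iff 64^(φ(113)/q) ≢ 1 for every prime q | φ(113), i.e. q ∈ {2, 7}.
64^56 ≡ 1 (mod 113)  [q = 2: ≡ 1 ✗]
64^16 ≡ 28 (mod 113)  [q = 7: ≢ 1 ✓]
64^56 ≡ 1 shows ord(64) | 56, strictly less than φ(113); not a primitive root.

No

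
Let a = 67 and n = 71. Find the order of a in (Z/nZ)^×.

ord(67) | φ(71) = 71 − 1 = 70 = 2 · 5 · 7.
Divisors of 70: 1, 2, 5, 7, 10, 14, 35, 70.
Check 67^d mod 71 for each divisor in increasing order:
67^1 ≡ 67
67^2 ≡ 16
67^5 ≡ 41
67^7 ≡ 17
67^10 ≡ 48
67^14 ≡ 5
67^35 ≡ 70
67^70 ≡ 1
The smallest such exponent is 70, so the order of 67 is 70.

70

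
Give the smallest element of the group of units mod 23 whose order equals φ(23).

5

φ(23) = 23 − 1 = 22 = 2 · 11.
Test candidates g = 2, 3, … against the prime factors q ∈ {2, 11} of φ(23): g is a generator iff g^(22/q) ≢ 1 for every such q.
g = 2: 2^11 ≡ 1 — hits 1, so not a primitive root.
g = 3: 3^11 ≡ 1 — hits 1, so not a primitive root.
g = 4: 4^11 ≡ 1 — hits 1, so not a primitive root.
g = 5: 5^11 ≡ 22; 5^2 ≡ 2 — none is 1, so 5 is a primitive root.
The smallest primitive root modulo 23 is 5.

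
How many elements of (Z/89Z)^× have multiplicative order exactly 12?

φ(89) = 89 − 1 = 88 = 2^3 · 11.
Since (Z/89Z)^× is cyclic of order 88, the number of elements of order d is φ(d) when d | 88 and 0 otherwise.
Here 88 is not a multiple of 12, so there are no elements of order 12.

0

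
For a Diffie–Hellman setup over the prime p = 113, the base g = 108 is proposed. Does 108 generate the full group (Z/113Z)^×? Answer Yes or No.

Yes

φ(113) = 113 − 1 = 112 = 2^4 · 7.
It suffices to check that the order of 108 is not a proper divisor of 112: compute 108^(112/q) for q ∈ {2, 7}.
108^56 ≡ 112 (mod 113)  [q = 2: ≢ 1 ✓]
108^16 ≡ 30 (mod 113)  [q = 7: ≢ 1 ✓]
Every test exponent gives a nontrivial residue, hence 108 generates the full group.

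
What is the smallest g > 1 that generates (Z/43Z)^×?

3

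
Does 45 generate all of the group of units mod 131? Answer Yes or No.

φ(131) = 131 − 1 = 130 = 2 · 5 · 13.
It suffices to check that the order of 45 is not a proper divisor of 130: compute 45^(130/q) for q ∈ {2, 5, 13}.
45^65 ≡ 1 (mod 131)  [q = 2: ≡ 1 ✗]
45^26 ≡ 1 (mod 131)  [q = 5: ≡ 1 ✗]
45^10 ≡ 113 (mod 131)  [q = 13: ≢ 1 ✓]
The check at q = 2 fails, so 45 generates a proper subgroup.

No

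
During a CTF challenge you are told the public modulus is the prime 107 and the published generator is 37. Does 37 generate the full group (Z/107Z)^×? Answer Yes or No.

No

φ(107) = 107 − 1 = 106 = 2 · 53.
Test 37^(106/q) mod 107 for each prime factor q of 106:
37^53 ≡ 1 (mod 107)  [q = 2: ≡ 1 ✗]
37^2 ≡ 85 (mod 107)  [q = 53: ≢ 1 ✓]
The check at q = 2 fails, so 37 generates a proper subgroup.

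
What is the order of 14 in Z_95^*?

ord(14) | φ(95) = φ(5·19) = (5−1)·(19−1) = 4·18 = 72 = 2^3 · 3^2.
Divisors of 72: 1, 2, 3, 4, 6, 8, 9, 12, 18, 24, 36, 72.
Test each divisor d:
14^1 ≡ 14 (mod 95)
14^2 ≡ 6 (mod 95)
14^3 ≡ 84 (mod 95)
14^4 ≡ 36 (mod 95)
14^6 ≡ 26 (mod 95)
14^8 ≡ 61 (mod 95)
14^9 ≡ 94 (mod 95)
14^12 ≡ 11 (mod 95)
14^18 ≡ 1 (mod 95) ✓
Hence ord(14) = 18.

18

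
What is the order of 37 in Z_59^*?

58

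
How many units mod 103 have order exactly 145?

0

φ(103) = 103 − 1 = 102 = 2 · 3 · 17.
In a cyclic group of order 102, there are φ(d) elements of order d for each divisor d of 102, and zero for non-divisors.
Here 102 is not a multiple of 145, so there are no elements of order 145.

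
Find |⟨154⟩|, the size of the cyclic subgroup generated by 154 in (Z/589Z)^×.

ord(154) | φ(589) = φ(19·31) = (19−1)·(31−1) = 18·30 = 540 = 2^2 · 3^3 · 5.
Divisors of 540: 1, 2, 3, 4, 5, 6, 9, 10, 12, 15, 18, 20, 27, 30, 36, 45, 54, 60, 90, 108, 135, 180, 270, 540.
Evaluate successive powers at the divisors of 540:
154^1 ≡ 154 (mod 589)
154^2 ≡ 156 (mod 589)
154^3 ≡ 464 (mod 589)
154^4 ≡ 187 (mod 589)
154^5 ≡ 526 (mod 589)
154^6 ≡ 311 (mod 589)
154^9 ≡ 588 (mod 589)
154^10 ≡ 435 (mod 589)
154^12 ≡ 125 (mod 589)
154^15 ≡ 278 (mod 589)
154^18 ≡ 1 (mod 589) ✓
The smallest such exponent is 18, so the order of 154 is 18.

18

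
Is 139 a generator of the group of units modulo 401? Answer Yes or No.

φ(401) = 401 − 1 = 400 = 2^4 · 5^2.
Test 139^(400/q) mod 401 for each prime factor q of 400:
139^200 ≡ 400 (mod 401)  [q = 2: ≢ 1 ✓]
139^80 ≡ 318 (mod 401)  [q = 5: ≢ 1 ✓]
None equal 1, so ord_401(139) = 400: 139 is a primitive root.

Yes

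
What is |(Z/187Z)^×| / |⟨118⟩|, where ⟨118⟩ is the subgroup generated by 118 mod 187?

16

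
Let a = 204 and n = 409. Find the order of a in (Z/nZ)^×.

204

Since 204 ∈ (Z/409Z)^×, its order divides φ(409) = 409 − 1 = 408 = 2^3 · 3 · 17.
Divisors of 408: 1, 2, 3, 4, 6, 8, 12, 17, 24, 34, 51, 68, 102, 136, 204, 408.
Test each divisor d:
204^1 ≡ 204 (mod 409)
204^2 ≡ 307 (mod 409)
204^3 ≡ 51 (mod 409)
204^4 ≡ 179 (mod 409)
204^6 ≡ 147 (mod 409)
204^8 ≡ 139 (mod 409)
204^12 ≡ 341 (mod 409)
204^17 ≡ 360 (mod 409)
204^24 ≡ 125 (mod 409)
204^34 ≡ 356 (mod 409)
204^51 ≡ 143 (mod 409)
204^68 ≡ 355 (mod 409)
204^102 ≡ 408 (mod 409)
204^136 ≡ 53 (mod 409)
204^204 ≡ 1 (mod 409) ✓
So ord_409(204) = 204.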